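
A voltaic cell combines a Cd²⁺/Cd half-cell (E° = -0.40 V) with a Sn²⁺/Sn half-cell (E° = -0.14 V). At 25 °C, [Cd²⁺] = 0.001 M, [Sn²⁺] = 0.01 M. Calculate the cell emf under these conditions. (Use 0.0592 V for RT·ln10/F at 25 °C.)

The Sn²⁺/Sn couple has the higher reduction potential and acts as the cathode, so E°_cell = -0.14 − (-0.40) = 0.26 V.
Balancing electrons gives n = 2; the reaction quotient is Q = [Cd²⁺]/[Sn²⁺] = 0.100.
At 25 °C, E = E° − (0.0592/n) log Q = 0.26 − (0.0592/2)(-1.000) = 0.260 + 0.030 = 0.290 V.

0.290 V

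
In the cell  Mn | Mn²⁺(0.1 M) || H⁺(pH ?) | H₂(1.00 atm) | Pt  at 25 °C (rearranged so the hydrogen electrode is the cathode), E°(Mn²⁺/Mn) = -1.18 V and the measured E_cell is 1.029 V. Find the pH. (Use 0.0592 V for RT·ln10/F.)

pH = 3.05

E°_cell = 1.18 V and n = 2.
log Q = n(E° − E)/0.0592 = 2×(1.18 − 1.029)/0.0592 = 5.101.
With Q = [Mn²⁺]·P(H₂) / [H⁺]^2, solving for [H⁺] gives log[H⁺] = -3.051, so pH = 3.05.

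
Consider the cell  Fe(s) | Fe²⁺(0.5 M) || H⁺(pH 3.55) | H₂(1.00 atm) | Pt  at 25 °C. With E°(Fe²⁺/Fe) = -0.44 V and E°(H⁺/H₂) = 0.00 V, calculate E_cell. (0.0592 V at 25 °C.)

The hydrogen couple is the cathode, so E°_cell = 0.44 V; n = 2.
[H⁺] = 10^(−3.55) = 2.8 × 10^-4 M, and Q = [Fe²⁺]·P(H₂) / [H⁺]^2 = 6.29 × 10^6.
E = E° − (0.0592/2) log Q = 0.44 − (0.0592/2)(6.799) = 0.239 V.

0.24 V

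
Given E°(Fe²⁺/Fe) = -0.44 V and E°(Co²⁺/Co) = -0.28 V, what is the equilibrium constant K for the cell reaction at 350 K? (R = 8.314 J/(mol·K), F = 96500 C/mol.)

E°_cell = -0.28 − (-0.44) = 0.16 V, with n = 2 electrons transferred.
At equilibrium E = 0, so the Nernst equation gives ln K = nFE°/RT = (2)(96500)(0.16)/((8.314)(350)) = 10.61.
K = e^10.61 = 4.1 × 10^4.

4.1 × 10^4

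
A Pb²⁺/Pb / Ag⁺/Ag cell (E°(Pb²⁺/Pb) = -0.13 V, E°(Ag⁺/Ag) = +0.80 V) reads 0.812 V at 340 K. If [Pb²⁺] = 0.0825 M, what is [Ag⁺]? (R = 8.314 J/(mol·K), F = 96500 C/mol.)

From the Nernst equation, ln Q = nF(E° − E)/RT = 2×96500×(0.93 − 0.812)/(8.314×340) = 8.057, so Q = 3150.
With Q = [Pb²⁺]/[Ag⁺]^2 and the known concentrations, [Ag⁺]^2 in the denominator gives [Ag⁺] = 0.0051 M.

0.0051 M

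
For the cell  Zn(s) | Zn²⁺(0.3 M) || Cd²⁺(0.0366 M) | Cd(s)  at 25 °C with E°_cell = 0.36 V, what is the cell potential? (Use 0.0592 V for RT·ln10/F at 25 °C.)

0.333 V

Balancing electrons gives n = 2; the reaction quotient is Q = [Zn²⁺]/[Cd²⁺] = 8.20.
At 25 °C, E = E° − (0.0592/n) log Q = 0.36 − (0.0592/2)(0.914) = 0.360 − 0.027 = 0.333 V.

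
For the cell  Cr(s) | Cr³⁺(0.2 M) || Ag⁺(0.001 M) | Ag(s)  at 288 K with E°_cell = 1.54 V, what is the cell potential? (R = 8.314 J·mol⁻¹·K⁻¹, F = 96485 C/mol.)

Balancing electrons gives n = 3; the reaction quotient is Q = [Cr³⁺]/[Ag⁺]^3 = 2 × 10^8.
E = E° − (RT/nF) ln Q = 1.54 − (8.314×288)/(3×96485) × (19.114) = 1.540 − 0.158 = 1.382 V.

1.38 V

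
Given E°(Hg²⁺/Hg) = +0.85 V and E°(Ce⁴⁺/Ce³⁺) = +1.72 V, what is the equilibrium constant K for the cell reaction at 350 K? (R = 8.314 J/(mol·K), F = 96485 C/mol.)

E°_cell = +1.72 − (+0.85) = 0.87 V, with n = 2 electrons transferred.
At equilibrium E = 0, so the Nernst equation gives ln K = nFE°/RT = (2)(96485)(0.87)/((8.314)(350)) = 57.69.
K = e^57.69 = 1.1 × 10^25.

1.1 × 10^25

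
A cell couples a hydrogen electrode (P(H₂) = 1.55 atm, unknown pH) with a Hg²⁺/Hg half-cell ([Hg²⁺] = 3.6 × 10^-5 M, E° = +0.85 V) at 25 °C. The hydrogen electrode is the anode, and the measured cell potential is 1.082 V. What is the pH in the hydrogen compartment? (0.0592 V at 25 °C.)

E°_cell = 0.85 V and n = 2.
log Q = n(E° − E)/0.0592 = 2×(0.85 − 1.082)/0.0592 = -7.838.
With Q = [H⁺]^2 / ([Hg²⁺]·P(H₂)), solving for [H⁺] gives log[H⁺] = -6.046, so pH = 6.05.

pH = 6.05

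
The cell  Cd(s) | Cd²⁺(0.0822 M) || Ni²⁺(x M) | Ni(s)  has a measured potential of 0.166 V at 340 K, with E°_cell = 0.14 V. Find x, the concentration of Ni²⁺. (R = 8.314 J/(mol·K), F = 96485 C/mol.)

From the Nernst equation, ln Q = nF(E° − E)/RT = 2×96485×(0.14 − 0.166)/(8.314×340) = -1.775, so Q = 0.170.
With Q = [Cd²⁺]/[Ni²⁺] and the known concentrations, [Ni²⁺] in the denominator gives [Ni²⁺] = 0.48 M.

0.48 M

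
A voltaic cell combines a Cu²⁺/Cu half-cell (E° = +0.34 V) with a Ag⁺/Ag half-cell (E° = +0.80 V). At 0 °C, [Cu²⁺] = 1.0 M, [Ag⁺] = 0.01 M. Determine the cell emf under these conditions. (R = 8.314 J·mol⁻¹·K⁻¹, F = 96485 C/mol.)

The Ag⁺/Ag couple has the higher reduction potential and acts as the cathode, so E°_cell = +0.80 − (+0.34) = 0.46 V.
Balancing electrons gives n = 2; the reaction quotient is Q = [Cu²⁺]/[Ag⁺]^2 = 1 × 10^4.
E = E° − (RT/nF) ln Q = 0.46 − (8.314×273)/(2×96485) × (9.210) = 0.460 − 0.108 = 0.352 V.

0.352 V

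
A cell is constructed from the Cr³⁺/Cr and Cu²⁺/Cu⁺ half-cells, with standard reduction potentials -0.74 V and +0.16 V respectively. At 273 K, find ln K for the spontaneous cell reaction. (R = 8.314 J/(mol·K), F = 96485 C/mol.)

ln K = 114.8

E°_cell = +0.16 − (-0.74) = 0.90 V, with n = 3 electrons transferred.
At equilibrium E = 0, so the Nernst equation gives ln K = nFE°/RT = (3)(96485)(0.90)/((8.314)(273)) = 114.78.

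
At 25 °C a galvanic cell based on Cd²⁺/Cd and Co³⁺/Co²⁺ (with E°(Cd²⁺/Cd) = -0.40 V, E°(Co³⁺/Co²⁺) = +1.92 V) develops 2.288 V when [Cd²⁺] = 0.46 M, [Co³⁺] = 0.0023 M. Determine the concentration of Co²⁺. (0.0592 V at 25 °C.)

0.012 M

From the Nernst equation, log Q = n(E° − E)/0.0592 = 2(2.32 − 2.288)/0.0592 = 1.081, so Q = 12.1.
With Q = [Cd²⁺]·[Co²⁺]^2/[Co³⁺]^2 and the known concentrations, [Co²⁺]^2 in the numerator gives [Co²⁺] = 0.012 M.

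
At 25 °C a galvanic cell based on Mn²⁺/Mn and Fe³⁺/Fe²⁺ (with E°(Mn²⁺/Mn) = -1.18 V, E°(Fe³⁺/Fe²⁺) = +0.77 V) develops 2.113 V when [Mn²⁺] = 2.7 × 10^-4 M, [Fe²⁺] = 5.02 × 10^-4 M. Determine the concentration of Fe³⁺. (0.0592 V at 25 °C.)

0.0047 M

From the Nernst equation, log Q = n(E° − E)/0.0592 = 2(1.95 − 2.113)/0.0592 = -5.507, so Q = 3.11 × 10^-6.
With Q = [Mn²⁺]·[Fe²⁺]^2/[Fe³⁺]^2 and the known concentrations, [Fe³⁺]^2 in the denominator gives [Fe³⁺] = 0.0047 M.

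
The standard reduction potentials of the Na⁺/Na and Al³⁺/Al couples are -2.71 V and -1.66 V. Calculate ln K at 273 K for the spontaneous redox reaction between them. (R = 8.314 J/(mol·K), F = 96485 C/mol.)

ln K = 133.9

E°_cell = -1.66 − (-2.71) = 1.05 V, with n = 3 electrons transferred.
At equilibrium E = 0, so the Nernst equation gives ln K = nFE°/RT = (3)(96485)(1.05)/((8.314)(273)) = 133.91.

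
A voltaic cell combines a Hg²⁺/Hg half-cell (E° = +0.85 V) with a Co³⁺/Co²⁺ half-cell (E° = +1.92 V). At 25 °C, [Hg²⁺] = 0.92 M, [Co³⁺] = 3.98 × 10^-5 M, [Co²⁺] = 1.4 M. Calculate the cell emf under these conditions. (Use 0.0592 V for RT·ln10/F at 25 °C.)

0.802 V

The Co³⁺/Co²⁺ couple has the higher reduction potential and acts as the cathode, so E°_cell = +1.92 − (+0.85) = 1.07 V.
Balancing electrons gives n = 2; the reaction quotient is Q = [Hg²⁺]·[Co²⁺]^2/[Co³⁺]^2 = 1.14 × 10^9.
At 25 °C, E = E° − (0.0592/n) log Q = 1.07 − (0.0592/2)(9.056) = 1.070 − 0.268 = 0.802 V.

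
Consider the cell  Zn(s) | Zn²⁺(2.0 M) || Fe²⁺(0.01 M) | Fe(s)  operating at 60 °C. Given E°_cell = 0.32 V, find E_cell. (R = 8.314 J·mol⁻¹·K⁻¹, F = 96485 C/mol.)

Balancing electrons gives n = 2; the reaction quotient is Q = [Zn²⁺]/[Fe²⁺] = 200.
E = E° − (RT/nF) ln Q = 0.32 − (8.314×333)/(2×96485) × (5.298) = 0.320 − 0.076 = 0.244 V.

0.244 V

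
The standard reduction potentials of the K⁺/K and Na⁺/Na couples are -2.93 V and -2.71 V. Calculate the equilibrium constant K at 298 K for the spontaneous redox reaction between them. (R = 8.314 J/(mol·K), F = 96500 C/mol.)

5300

E°_cell = -2.71 − (-2.93) = 0.22 V, with n = 1 electron transferred.
At equilibrium E = 0, so the Nernst equation gives ln K = nFE°/RT = (1)(96500)(0.22)/((8.314)(298)) = 8.57.
K = e^8.57 = 5300.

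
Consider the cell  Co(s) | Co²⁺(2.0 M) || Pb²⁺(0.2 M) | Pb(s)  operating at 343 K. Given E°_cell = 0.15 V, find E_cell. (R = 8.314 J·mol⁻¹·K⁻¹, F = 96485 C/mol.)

0.116 V

Balancing electrons gives n = 2; the reaction quotient is Q = [Co²⁺]/[Pb²⁺] = 10.0.
E = E° − (RT/nF) ln Q = 0.15 − (8.314×343)/(2×96485) × (2.303) = 0.150 − 0.034 = 0.116 V.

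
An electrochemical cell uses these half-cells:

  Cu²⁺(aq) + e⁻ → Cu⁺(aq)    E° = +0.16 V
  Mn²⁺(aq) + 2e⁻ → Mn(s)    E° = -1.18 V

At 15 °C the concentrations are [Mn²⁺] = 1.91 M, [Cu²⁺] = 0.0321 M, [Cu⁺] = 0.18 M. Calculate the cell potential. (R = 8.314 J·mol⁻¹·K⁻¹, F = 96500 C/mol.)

1.29 V

The Cu²⁺/Cu⁺ couple has the higher reduction potential and acts as the cathode, so E°_cell = +0.16 − (-1.18) = 1.34 V.
Balancing electrons gives n = 2; the reaction quotient is Q = [Mn²⁺]·[Cu⁺]^2/[Cu²⁺]^2 = 60.1.
E = E° − (RT/nF) ln Q = 1.34 − (8.314×288)/(2×96500) × (4.095) = 1.340 − 0.051 = 1.289 V.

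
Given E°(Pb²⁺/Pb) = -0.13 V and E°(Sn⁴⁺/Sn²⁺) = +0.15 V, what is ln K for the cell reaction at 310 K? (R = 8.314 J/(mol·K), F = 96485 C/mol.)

E°_cell = +0.15 − (-0.13) = 0.28 V, with n = 2 electrons transferred.
At equilibrium E = 0, so the Nernst equation gives ln K = nFE°/RT = (2)(96485)(0.28)/((8.314)(310)) = 20.96.

ln K = 21.0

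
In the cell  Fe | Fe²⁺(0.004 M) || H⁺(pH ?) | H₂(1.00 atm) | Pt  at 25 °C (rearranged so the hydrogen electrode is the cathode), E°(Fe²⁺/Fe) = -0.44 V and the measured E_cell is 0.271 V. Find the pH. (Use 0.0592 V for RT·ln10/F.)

pH = 4.05

E°_cell = 0.44 V and n = 2.
log Q = n(E° − E)/0.0592 = 2×(0.44 − 0.271)/0.0592 = 5.709.
With Q = [Fe²⁺]·P(H₂) / [H⁺]^2, solving for [H⁺] gives log[H⁺] = -4.054, so pH = 4.05.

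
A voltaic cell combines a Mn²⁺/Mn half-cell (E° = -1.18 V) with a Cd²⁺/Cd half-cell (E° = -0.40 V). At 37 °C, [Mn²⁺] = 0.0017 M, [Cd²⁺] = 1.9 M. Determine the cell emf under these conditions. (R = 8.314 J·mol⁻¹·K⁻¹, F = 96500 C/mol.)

0.874 V

The Cd²⁺/Cd couple has the higher reduction potential and acts as the cathode, so E°_cell = -0.40 − (-1.18) = 0.78 V.
Balancing electrons gives n = 2; the reaction quotient is Q = [Mn²⁺]/[Cd²⁺] = 8.95 × 10^-4.
E = E° − (RT/nF) ln Q = 0.78 − (8.314×310)/(2×96500) × (-7.019) = 0.780 + 0.094 = 0.874 V.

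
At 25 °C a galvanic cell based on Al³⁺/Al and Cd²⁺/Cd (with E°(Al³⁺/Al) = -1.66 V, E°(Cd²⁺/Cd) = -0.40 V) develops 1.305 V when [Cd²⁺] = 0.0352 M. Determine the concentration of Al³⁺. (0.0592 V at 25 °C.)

3.5 × 10^-5 M

From the Nernst equation, log Q = n(E° − E)/0.0592 = 6(1.26 − 1.305)/0.0592 = -4.561, so Q = 2.75 × 10^-5.
With Q = [Al³⁺]^2/[Cd²⁺]^3 and the known concentrations, [Al³⁺]^2 in the numerator gives [Al³⁺] = 3.5 × 10^-5 M.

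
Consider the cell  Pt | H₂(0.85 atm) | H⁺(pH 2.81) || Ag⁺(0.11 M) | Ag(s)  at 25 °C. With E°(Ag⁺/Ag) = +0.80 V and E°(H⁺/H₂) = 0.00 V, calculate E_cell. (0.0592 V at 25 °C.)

The Ag⁺/Ag couple is the cathode, so E°_cell = 0.80 V; n = 2.
[H⁺] = 10^(−2.81) = 0.0015 M, and Q = [H⁺]^2 / ([Ag⁺]^2·P(H₂)) = 2.33 × 10^-4.
E = E° − (0.0592/2) log Q = 0.80 − (0.0592/2)(-3.632) = 0.908 V.

0.91 V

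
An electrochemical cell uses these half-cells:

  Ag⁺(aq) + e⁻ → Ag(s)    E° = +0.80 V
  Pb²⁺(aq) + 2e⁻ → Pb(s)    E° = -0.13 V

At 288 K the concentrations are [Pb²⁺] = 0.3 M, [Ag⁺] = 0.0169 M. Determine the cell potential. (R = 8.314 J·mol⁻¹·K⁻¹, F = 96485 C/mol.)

0.844 V

The Ag⁺/Ag couple has the higher reduction potential and acts as the cathode, so E°_cell = +0.80 − (-0.13) = 0.93 V.
Balancing electrons gives n = 2; the reaction quotient is Q = [Pb²⁺]/[Ag⁺]^2 = 1050.
E = E° − (RT/nF) ln Q = 0.93 − (8.314×288)/(2×96485) × (6.957) = 0.930 − 0.086 = 0.844 V.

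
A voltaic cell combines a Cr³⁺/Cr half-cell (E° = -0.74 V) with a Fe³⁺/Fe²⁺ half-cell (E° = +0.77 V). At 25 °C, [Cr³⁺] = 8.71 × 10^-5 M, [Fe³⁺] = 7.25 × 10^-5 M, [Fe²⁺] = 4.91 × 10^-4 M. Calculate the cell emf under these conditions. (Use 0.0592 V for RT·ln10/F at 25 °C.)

1.54 V

The Fe³⁺/Fe²⁺ couple has the higher reduction potential and acts as the cathode, so E°_cell = +0.77 − (-0.74) = 1.51 V.
Balancing electrons gives n = 3; the reaction quotient is Q = [Cr³⁺]·[Fe²⁺]^3/[Fe³⁺]^3 = 0.0271.
At 25 °C, E = E° − (0.0592/n) log Q = 1.51 − (0.0592/3)(-1.568) = 1.510 + 0.031 = 1.541 V.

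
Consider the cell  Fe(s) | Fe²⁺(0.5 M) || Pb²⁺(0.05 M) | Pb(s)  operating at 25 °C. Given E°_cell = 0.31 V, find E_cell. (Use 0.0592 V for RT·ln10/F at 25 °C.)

Balancing electrons gives n = 2; the reaction quotient is Q = [Fe²⁺]/[Pb²⁺] = 10.0.
At 25 °C, E = E° − (0.0592/n) log Q = 0.31 − (0.0592/2)(1.000) = 0.310 − 0.030 = 0.280 V.

0.280 V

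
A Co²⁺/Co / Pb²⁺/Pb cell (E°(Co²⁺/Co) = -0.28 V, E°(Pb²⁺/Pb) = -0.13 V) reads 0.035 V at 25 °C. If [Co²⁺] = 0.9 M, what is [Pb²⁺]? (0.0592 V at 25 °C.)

1.2 × 10^-4 M

From the Nernst equation, log Q = n(E° − E)/0.0592 = 2(0.15 − 0.035)/0.0592 = 3.885, so Q = 7680.
With Q = [Co²⁺]/[Pb²⁺] and the known concentrations, [Pb²⁺] in the denominator gives [Pb²⁺] = 1.2 × 10^-4 M.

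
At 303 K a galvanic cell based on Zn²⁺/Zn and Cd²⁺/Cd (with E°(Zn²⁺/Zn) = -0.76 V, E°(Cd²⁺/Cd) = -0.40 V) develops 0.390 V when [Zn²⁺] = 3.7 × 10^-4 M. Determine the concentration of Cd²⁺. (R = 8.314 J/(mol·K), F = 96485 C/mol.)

From the Nernst equation, ln Q = nF(E° − E)/RT = 2×96485×(0.36 − 0.390)/(8.314×303) = -2.298, so Q = 0.100.
With Q = [Zn²⁺]/[Cd²⁺] and the known concentrations, [Cd²⁺] in the denominator gives [Cd²⁺] = 0.0037 M.

0.0037 M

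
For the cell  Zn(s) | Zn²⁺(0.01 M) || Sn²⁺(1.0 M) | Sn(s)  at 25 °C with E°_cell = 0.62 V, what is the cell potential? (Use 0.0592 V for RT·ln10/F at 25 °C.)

Balancing electrons gives n = 2; the reaction quotient is Q = [Zn²⁺]/[Sn²⁺] = 0.0100.
At 25 °C, E = E° − (0.0592/n) log Q = 0.62 − (0.0592/2)(-2.000) = 0.620 + 0.059 = 0.679 V.

0.679 V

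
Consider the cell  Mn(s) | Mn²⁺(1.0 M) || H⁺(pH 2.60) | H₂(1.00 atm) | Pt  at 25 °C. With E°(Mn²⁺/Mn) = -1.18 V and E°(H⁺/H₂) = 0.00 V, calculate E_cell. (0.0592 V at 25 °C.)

The hydrogen couple is the cathode, so E°_cell = 1.18 V; n = 2.
[H⁺] = 10^(−2.60) = 0.0025 M, and Q = [Mn²⁺]·P(H₂) / [H⁺]^2 = 1.58 × 10^5.
E = E° − (0.0592/2) log Q = 1.18 − (0.0592/2)(5.200) = 1.026 V.

1.03 V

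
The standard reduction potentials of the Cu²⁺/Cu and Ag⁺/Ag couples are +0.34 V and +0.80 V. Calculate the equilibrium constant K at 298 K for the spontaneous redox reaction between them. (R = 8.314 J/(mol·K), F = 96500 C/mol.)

3.6 × 10^15

E°_cell = +0.80 − (+0.34) = 0.46 V, with n = 2 electrons transferred.
At equilibrium E = 0, so the Nernst equation gives ln K = nFE°/RT = (2)(96500)(0.46)/((8.314)(298)) = 35.83.
K = e^35.83 = 3.6 × 10^15.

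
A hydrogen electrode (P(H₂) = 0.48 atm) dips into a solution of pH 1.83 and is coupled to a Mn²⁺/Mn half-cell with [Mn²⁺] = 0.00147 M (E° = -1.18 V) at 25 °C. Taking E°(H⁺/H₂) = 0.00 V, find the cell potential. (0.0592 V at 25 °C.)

The hydrogen couple is the cathode, so E°_cell = 1.18 V; n = 2.
[H⁺] = 10^(−1.83) = 0.015 M, and Q = [Mn²⁺]·P(H₂) / [H⁺]^2 = 3.23.
E = E° − (0.0592/2) log Q = 1.18 − (0.0592/2)(0.509) = 1.165 V.

1.16 V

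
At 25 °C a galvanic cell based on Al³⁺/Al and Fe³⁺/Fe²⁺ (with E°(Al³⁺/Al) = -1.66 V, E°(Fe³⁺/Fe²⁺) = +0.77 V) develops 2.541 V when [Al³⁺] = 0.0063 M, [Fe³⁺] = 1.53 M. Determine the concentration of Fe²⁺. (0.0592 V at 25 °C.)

From the Nernst equation, log Q = n(E° − E)/0.0592 = 3(2.43 − 2.541)/0.0592 = -5.625, so Q = 2.37 × 10^-6.
With Q = [Al³⁺]·[Fe²⁺]^3/[Fe³⁺]^3 and the known concentrations, [Fe²⁺]^3 in the numerator gives [Fe²⁺] = 0.11 M.

0.11 M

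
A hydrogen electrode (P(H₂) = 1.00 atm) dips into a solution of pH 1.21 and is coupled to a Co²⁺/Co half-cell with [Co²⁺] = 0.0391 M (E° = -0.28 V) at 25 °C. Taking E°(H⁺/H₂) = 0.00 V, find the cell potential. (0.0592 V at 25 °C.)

0.25 V

The hydrogen couple is the cathode, so E°_cell = 0.28 V; n = 2.
[H⁺] = 10^(−1.21) = 0.062 M, and Q = [Co²⁺]·P(H₂) / [H⁺]^2 = 10.3.
E = E° − (0.0592/2) log Q = 0.28 − (0.0592/2)(1.012) = 0.250 V.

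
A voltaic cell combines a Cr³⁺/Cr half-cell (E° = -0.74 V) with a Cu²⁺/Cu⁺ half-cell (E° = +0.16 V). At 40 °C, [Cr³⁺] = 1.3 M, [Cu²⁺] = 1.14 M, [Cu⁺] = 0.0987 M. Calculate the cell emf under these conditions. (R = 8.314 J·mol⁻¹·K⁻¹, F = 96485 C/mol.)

0.964 V

The Cu²⁺/Cu⁺ couple has the higher reduction potential and acts as the cathode, so E°_cell = +0.16 − (-0.74) = 0.90 V.
Balancing electrons gives n = 3; the reaction quotient is Q = [Cr³⁺]·[Cu⁺]^3/[Cu²⁺]^3 = 8.44 × 10^-4.
E = E° − (RT/nF) ln Q = 0.90 − (8.314×313)/(3×96485) × (-7.078) = 0.900 + 0.064 = 0.964 V.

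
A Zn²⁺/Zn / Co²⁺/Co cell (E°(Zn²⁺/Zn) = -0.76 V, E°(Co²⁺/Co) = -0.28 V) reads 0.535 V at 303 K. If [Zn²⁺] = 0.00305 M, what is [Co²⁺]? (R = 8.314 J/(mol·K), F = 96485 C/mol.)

From the Nernst equation, ln Q = nF(E° − E)/RT = 2×96485×(0.48 − 0.535)/(8.314×303) = -4.213, so Q = 0.0148.
With Q = [Zn²⁺]/[Co²⁺] and the known concentrations, [Co²⁺] in the denominator gives [Co²⁺] = 0.21 M.

0.21 M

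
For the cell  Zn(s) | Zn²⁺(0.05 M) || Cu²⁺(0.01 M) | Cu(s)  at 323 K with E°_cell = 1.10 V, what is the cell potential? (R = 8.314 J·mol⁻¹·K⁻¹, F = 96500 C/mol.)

Balancing electrons gives n = 2; the reaction quotient is Q = [Zn²⁺]/[Cu²⁺] = 5.00.
E = E° − (RT/nF) ln Q = 1.10 − (8.314×323)/(2×96500) × (1.609) = 1.100 − 0.022 = 1.078 V.

1.08 V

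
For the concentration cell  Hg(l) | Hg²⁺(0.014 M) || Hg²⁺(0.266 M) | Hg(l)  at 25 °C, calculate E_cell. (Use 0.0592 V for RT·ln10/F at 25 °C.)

Both half-cells are Hg²⁺/Hg, so E°_cell = 0. The concentrated side is the cathode; the cell reaction moves Hg²⁺ from high to low concentration with n = 2.
Q = [Hg²⁺]_dilute/[Hg²⁺]_conc = 0.014/0.266 = 0.0526.
E = 0 − (0.0592/2) log Q = −(0.0592/2)(-1.279) = 0.0379 V.

0.038 V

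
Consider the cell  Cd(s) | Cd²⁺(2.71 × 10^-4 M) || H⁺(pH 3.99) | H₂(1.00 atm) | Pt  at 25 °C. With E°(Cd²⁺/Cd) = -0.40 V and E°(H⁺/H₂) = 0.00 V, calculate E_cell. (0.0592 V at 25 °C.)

0.27 V

The hydrogen couple is the cathode, so E°_cell = 0.40 V; n = 2.
[H⁺] = 10^(−3.99) = 1 × 10^-4 M, and Q = [Cd²⁺]·P(H₂) / [H⁺]^2 = 2.59 × 10^4.
E = E° − (0.0592/2) log Q = 0.40 − (0.0592/2)(4.413) = 0.269 V.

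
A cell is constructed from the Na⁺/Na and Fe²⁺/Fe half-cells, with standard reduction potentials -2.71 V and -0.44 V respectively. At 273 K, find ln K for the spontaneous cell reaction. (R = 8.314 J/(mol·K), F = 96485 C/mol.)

ln K = 193.0

E°_cell = -0.44 − (-2.71) = 2.27 V, with n = 2 electrons transferred.
At equilibrium E = 0, so the Nernst equation gives ln K = nFE°/RT = (2)(96485)(2.27)/((8.314)(273)) = 192.99.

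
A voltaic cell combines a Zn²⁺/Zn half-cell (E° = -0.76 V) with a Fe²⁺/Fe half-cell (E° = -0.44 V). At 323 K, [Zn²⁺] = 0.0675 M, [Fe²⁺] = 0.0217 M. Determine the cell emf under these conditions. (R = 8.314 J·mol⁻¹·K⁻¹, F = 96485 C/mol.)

The Fe²⁺/Fe couple has the higher reduction potential and acts as the cathode, so E°_cell = -0.44 − (-0.76) = 0.32 V.
Balancing electrons gives n = 2; the reaction quotient is Q = [Zn²⁺]/[Fe²⁺] = 3.11.
E = E° − (RT/nF) ln Q = 0.32 − (8.314×323)/(2×96485) × (1.135) = 0.320 − 0.016 = 0.304 V.

0.304 V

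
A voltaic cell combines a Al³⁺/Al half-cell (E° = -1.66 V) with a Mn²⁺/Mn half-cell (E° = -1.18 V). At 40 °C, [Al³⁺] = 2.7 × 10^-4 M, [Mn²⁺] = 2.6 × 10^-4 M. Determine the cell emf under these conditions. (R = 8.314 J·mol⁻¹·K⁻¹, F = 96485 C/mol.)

The Mn²⁺/Mn couple has the higher reduction potential and acts as the cathode, so E°_cell = -1.18 − (-1.66) = 0.48 V.
Balancing electrons gives n = 6; the reaction quotient is Q = [Al³⁺]^2/[Mn²⁺]^3 = 4150.
E = E° − (RT/nF) ln Q = 0.48 − (8.314×313)/(6×96485) × (8.330) = 0.480 − 0.037 = 0.443 V.

0.443 V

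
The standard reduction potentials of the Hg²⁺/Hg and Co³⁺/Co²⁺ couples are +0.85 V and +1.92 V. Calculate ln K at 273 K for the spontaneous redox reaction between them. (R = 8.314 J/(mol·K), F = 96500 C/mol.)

ln K = 91.0

E°_cell = +1.92 − (+0.85) = 1.07 V, with n = 2 electrons transferred.
At equilibrium E = 0, so the Nernst equation gives ln K = nFE°/RT = (2)(96500)(1.07)/((8.314)(273)) = 90.98.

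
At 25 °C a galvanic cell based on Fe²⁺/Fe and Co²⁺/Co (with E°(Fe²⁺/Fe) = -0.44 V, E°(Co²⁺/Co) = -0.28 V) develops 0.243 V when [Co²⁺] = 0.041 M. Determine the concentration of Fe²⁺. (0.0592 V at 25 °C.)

From the Nernst equation, log Q = n(E° − E)/0.0592 = 2(0.16 − 0.243)/0.0592 = -2.804, so Q = 0.00157.
With Q = [Fe²⁺]/[Co²⁺] and the known concentrations, [Fe²⁺] in the numerator gives [Fe²⁺] = 6.4 × 10^-5 M.

6.4 × 10^-5 M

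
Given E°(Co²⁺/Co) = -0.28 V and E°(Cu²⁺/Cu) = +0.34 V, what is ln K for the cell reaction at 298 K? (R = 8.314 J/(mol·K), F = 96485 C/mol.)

ln K = 48.3

E°_cell = +0.34 − (-0.28) = 0.62 V, with n = 2 electrons transferred.
At equilibrium E = 0, so the Nernst equation gives ln K = nFE°/RT = (2)(96485)(0.62)/((8.314)(298)) = 48.29.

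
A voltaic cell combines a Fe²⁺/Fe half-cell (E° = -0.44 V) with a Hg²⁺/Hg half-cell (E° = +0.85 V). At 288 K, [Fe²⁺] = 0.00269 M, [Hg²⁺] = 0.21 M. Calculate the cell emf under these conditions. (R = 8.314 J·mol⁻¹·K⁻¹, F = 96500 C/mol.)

The Hg²⁺/Hg couple has the higher reduction potential and acts as the cathode, so E°_cell = +0.85 − (-0.44) = 1.29 V.
Balancing electrons gives n = 2; the reaction quotient is Q = [Fe²⁺]/[Hg²⁺] = 0.0128.
E = E° − (RT/nF) ln Q = 1.29 − (8.314×288)/(2×96500) × (-4.358) = 1.290 + 0.054 = 1.344 V.

1.34 V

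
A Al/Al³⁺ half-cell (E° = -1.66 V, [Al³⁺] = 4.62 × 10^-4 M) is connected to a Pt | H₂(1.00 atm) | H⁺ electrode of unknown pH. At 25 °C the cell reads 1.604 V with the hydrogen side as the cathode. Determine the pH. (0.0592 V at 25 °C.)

E°_cell = 1.66 V and n = 6.
log Q = n(E° − E)/0.0592 = 6×(1.66 − 1.604)/0.0592 = 5.676.
With Q = [Al³⁺]^2·P(H₂)^3 / [H⁺]^6, solving for [H⁺] gives log[H⁺] = -2.058, so pH = 2.06.

pH = 2.06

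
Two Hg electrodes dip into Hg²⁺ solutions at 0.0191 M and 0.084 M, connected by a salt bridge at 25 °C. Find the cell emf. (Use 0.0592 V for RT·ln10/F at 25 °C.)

Both half-cells are Hg²⁺/Hg, so E°_cell = 0. The concentrated side is the cathode; the cell reaction moves Hg²⁺ from high to low concentration with n = 2.
Q = [Hg²⁺]_dilute/[Hg²⁺]_conc = 0.0191/0.084 = 0.227.
E = 0 − (0.0592/2) log Q = −(0.0592/2)(-0.643) = 0.0190 V.

0.019 V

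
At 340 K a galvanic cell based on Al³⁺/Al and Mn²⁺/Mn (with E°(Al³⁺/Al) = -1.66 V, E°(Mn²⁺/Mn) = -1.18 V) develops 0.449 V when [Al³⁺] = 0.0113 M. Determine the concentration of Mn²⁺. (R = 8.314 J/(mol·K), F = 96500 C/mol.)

From the Nernst equation, ln Q = nF(E° − E)/RT = 6×96500×(0.48 − 0.449)/(8.314×340) = 6.350, so Q = 572.
With Q = [Al³⁺]^2/[Mn²⁺]^3 and the known concentrations, [Mn²⁺]^3 in the denominator gives [Mn²⁺] = 0.0061 M.

0.0061 M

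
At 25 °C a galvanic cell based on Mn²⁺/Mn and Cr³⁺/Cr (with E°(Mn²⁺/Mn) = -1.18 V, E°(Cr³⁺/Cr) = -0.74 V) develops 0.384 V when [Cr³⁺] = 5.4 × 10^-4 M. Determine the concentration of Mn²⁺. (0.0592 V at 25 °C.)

0.52 M

From the Nernst equation, log Q = n(E° − E)/0.0592 = 6(0.44 − 0.384)/0.0592 = 5.676, so Q = 4.74 × 10^5.
With Q = [Mn²⁺]^3/[Cr³⁺]^2 and the known concentrations, [Mn²⁺]^3 in the numerator gives [Mn²⁺] = 0.52 M.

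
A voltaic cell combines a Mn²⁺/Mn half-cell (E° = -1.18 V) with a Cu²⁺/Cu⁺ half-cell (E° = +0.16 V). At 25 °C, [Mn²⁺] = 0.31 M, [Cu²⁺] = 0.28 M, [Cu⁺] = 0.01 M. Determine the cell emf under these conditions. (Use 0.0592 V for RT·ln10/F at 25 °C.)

1.44 V

The Cu²⁺/Cu⁺ couple has the higher reduction potential and acts as the cathode, so E°_cell = +0.16 − (-1.18) = 1.34 V.
Balancing electrons gives n = 2; the reaction quotient is Q = [Mn²⁺]·[Cu⁺]^2/[Cu²⁺]^2 = 3.95 × 10^-4.
At 25 °C, E = E° − (0.0592/n) log Q = 1.34 − (0.0592/2)(-3.403) = 1.340 + 0.101 = 1.441 V.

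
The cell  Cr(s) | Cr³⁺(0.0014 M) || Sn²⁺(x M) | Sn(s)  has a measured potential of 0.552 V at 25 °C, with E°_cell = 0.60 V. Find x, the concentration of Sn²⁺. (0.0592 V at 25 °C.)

From the Nernst equation, log Q = n(E° − E)/0.0592 = 6(0.60 − 0.552)/0.0592 = 4.865, so Q = 7.33 × 10^4.
With Q = [Cr³⁺]^2/[Sn²⁺]^3 and the known concentrations, [Sn²⁺]^3 in the denominator gives [Sn²⁺] = 3 × 10^-4 M.

3 × 10^-4 M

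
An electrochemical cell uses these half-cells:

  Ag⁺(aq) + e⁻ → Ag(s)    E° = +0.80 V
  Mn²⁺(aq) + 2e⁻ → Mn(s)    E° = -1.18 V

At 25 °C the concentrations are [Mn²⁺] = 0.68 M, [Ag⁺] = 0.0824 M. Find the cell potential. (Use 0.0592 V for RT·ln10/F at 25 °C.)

1.92 V

The Ag⁺/Ag couple has the higher reduction potential and acts as the cathode, so E°_cell = +0.80 − (-1.18) = 1.98 V.
Balancing electrons gives n = 2; the reaction quotient is Q = [Mn²⁺]/[Ag⁺]^2 = 100.
At 25 °C, E = E° − (0.0592/n) log Q = 1.98 − (0.0592/2)(2.001) = 1.980 − 0.059 = 1.921 V.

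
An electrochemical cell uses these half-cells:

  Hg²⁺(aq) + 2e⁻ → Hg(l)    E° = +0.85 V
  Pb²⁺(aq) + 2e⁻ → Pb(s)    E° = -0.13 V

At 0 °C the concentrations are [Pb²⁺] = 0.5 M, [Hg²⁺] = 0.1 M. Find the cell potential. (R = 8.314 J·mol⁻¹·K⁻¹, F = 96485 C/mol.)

The Hg²⁺/Hg couple has the higher reduction potential and acts as the cathode, so E°_cell = +0.85 − (-0.13) = 0.98 V.
Balancing electrons gives n = 2; the reaction quotient is Q = [Pb²⁺]/[Hg²⁺] = 5.00.
E = E° − (RT/nF) ln Q = 0.98 − (8.314×273)/(2×96485) × (1.609) = 0.980 − 0.019 = 0.961 V.

0.961 V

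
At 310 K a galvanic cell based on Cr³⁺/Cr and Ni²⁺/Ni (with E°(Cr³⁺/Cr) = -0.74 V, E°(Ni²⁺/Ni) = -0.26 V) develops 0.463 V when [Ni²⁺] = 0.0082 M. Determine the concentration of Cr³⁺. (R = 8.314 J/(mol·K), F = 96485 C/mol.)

0.005 M

From the Nernst equation, ln Q = nF(E° − E)/RT = 6×96485×(0.48 − 0.463)/(8.314×310) = 3.818, so Q = 45.5.
With Q = [Cr³⁺]^2/[Ni²⁺]^3 and the known concentrations, [Cr³⁺]^2 in the numerator gives [Cr³⁺] = 0.005 M.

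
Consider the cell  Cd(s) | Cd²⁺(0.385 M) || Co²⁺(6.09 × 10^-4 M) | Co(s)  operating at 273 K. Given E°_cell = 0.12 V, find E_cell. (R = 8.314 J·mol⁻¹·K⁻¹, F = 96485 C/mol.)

Balancing electrons gives n = 2; the reaction quotient is Q = [Cd²⁺]/[Co²⁺] = 632.
E = E° − (RT/nF) ln Q = 0.12 − (8.314×273)/(2×96485) × (6.449) = 0.120 − 0.076 = 0.044 V.

0.044 V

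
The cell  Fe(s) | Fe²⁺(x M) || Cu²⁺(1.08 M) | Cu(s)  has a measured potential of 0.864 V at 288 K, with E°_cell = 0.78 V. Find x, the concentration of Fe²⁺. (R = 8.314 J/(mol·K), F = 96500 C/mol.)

From the Nernst equation, ln Q = nF(E° − E)/RT = 2×96500×(0.78 − 0.864)/(8.314×288) = -6.771, so Q = 0.00115.
With Q = [Fe²⁺]/[Cu²⁺] and the known concentrations, [Fe²⁺] in the numerator gives [Fe²⁺] = 0.0012 M.

0.0012 M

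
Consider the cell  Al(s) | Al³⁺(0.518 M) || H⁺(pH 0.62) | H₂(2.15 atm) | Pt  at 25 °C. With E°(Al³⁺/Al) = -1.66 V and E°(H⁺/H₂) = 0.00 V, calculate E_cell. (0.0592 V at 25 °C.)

The hydrogen couple is the cathode, so E°_cell = 1.66 V; n = 6.
[H⁺] = 10^(−0.62) = 0.24 M, and Q = [Al³⁺]^2·P(H₂)^3 / [H⁺]^6 = 1.4 × 10^4.
E = E° − (0.0592/6) log Q = 1.66 − (0.0592/6)(4.146) = 1.619 V.

1.62 V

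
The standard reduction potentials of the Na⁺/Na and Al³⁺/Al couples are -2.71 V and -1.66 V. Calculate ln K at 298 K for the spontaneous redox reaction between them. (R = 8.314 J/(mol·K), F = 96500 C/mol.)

E°_cell = -1.66 − (-2.71) = 1.05 V, with n = 3 electrons transferred.
At equilibrium E = 0, so the Nernst equation gives ln K = nFE°/RT = (3)(96500)(1.05)/((8.314)(298)) = 122.69.

ln K = 122.7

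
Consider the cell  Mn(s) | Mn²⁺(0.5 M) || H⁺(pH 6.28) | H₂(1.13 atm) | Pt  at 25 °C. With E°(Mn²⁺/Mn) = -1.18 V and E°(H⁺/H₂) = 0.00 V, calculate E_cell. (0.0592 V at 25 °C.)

0.82 V

The hydrogen couple is the cathode, so E°_cell = 1.18 V; n = 2.
[H⁺] = 10^(−6.28) = 5.2 × 10^-7 M, and Q = [Mn²⁺]·P(H₂) / [H⁺]^2 = 2.05 × 10^12.
E = E° − (0.0592/2) log Q = 1.18 − (0.0592/2)(12.312) = 0.816 V.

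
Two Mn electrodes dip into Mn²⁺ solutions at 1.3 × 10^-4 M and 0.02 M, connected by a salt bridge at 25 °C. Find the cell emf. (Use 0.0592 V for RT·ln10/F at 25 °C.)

0.065 V

Both half-cells are Mn²⁺/Mn, so E°_cell = 0. The concentrated side is the cathode; the cell reaction moves Mn²⁺ from high to low concentration with n = 2.
Q = [Mn²⁺]_dilute/[Mn²⁺]_conc = 1.3 × 10^-4/0.02 = 0.00650.
E = 0 − (0.0592/2) log Q = −(0.0592/2)(-2.187) = 0.0647 V.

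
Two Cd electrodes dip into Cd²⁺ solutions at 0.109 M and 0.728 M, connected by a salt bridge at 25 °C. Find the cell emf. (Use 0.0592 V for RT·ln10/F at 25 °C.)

Both half-cells are Cd²⁺/Cd, so E°_cell = 0. The concentrated side is the cathode; the cell reaction moves Cd²⁺ from high to low concentration with n = 2.
Q = [Cd²⁺]_dilute/[Cd²⁺]_conc = 0.109/0.728 = 0.150.
E = 0 − (0.0592/2) log Q = −(0.0592/2)(-0.825) = 0.0244 V.

0.024 V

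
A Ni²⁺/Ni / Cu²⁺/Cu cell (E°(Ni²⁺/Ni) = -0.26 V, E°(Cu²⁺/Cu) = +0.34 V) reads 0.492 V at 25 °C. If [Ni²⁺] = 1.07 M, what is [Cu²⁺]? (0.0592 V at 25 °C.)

2.4 × 10^-4 M

From the Nernst equation, log Q = n(E° − E)/0.0592 = 2(0.60 − 0.492)/0.0592 = 3.649, so Q = 4450.
With Q = [Ni²⁺]/[Cu²⁺] and the known concentrations, [Cu²⁺] in the denominator gives [Cu²⁺] = 2.4 × 10^-4 M.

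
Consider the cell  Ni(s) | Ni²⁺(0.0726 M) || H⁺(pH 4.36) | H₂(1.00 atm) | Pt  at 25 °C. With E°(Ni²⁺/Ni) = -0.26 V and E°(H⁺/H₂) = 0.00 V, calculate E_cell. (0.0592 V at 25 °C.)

The hydrogen couple is the cathode, so E°_cell = 0.26 V; n = 2.
[H⁺] = 10^(−4.36) = 4.4 × 10^-5 M, and Q = [Ni²⁺]·P(H₂) / [H⁺]^2 = 3.81 × 10^7.
E = E° − (0.0592/2) log Q = 0.26 − (0.0592/2)(7.581) = 0.036 V.

0.036 V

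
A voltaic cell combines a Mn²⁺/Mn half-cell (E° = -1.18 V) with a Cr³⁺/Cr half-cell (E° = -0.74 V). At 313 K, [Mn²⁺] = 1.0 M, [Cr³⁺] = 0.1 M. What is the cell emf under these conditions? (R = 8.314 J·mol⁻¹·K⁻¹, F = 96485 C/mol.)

The Cr³⁺/Cr couple has the higher reduction potential and acts as the cathode, so E°_cell = -0.74 − (-1.18) = 0.44 V.
Balancing electrons gives n = 6; the reaction quotient is Q = [Mn²⁺]^3/[Cr³⁺]^2 = 100.
E = E° − (RT/nF) ln Q = 0.44 − (8.314×313)/(6×96485) × (4.605) = 0.440 − 0.021 = 0.419 V.

0.419 V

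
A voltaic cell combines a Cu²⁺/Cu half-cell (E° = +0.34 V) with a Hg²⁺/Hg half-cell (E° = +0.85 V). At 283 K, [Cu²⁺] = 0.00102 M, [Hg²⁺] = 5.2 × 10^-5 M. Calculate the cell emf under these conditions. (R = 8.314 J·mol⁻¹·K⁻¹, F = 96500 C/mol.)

0.474 V

The Hg²⁺/Hg couple has the higher reduction potential and acts as the cathode, so E°_cell = +0.85 − (+0.34) = 0.51 V.
Balancing electrons gives n = 2; the reaction quotient is Q = [Cu²⁺]/[Hg²⁺] = 19.6.
E = E° − (RT/nF) ln Q = 0.51 − (8.314×283)/(2×96500) × (2.976) = 0.510 − 0.036 = 0.474 V.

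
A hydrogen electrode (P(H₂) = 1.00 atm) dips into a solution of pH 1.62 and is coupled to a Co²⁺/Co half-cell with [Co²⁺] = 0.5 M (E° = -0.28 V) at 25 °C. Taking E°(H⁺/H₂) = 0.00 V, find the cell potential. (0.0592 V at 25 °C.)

0.19 V

The hydrogen couple is the cathode, so E°_cell = 0.28 V; n = 2.
[H⁺] = 10^(−1.62) = 0.024 M, and Q = [Co²⁺]·P(H₂) / [H⁺]^2 = 869.
E = E° − (0.0592/2) log Q = 0.28 − (0.0592/2)(2.939) = 0.193 V.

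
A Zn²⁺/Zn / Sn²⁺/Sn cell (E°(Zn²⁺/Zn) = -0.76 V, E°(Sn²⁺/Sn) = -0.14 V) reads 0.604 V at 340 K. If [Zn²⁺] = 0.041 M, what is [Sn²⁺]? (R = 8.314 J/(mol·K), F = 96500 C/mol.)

0.014 M

From the Nernst equation, ln Q = nF(E° − E)/RT = 2×96500×(0.62 − 0.604)/(8.314×340) = 1.092, so Q = 2.98.
With Q = [Zn²⁺]/[Sn²⁺] and the known concentrations, [Sn²⁺] in the denominator gives [Sn²⁺] = 0.014 M.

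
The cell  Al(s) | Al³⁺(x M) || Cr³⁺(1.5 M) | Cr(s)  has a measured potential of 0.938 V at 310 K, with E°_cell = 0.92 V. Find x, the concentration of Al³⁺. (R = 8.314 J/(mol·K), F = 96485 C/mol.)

0.2 M

From the Nernst equation, ln Q = nF(E° − E)/RT = 3×96485×(0.92 − 0.938)/(8.314×310) = -2.022, so Q = 0.132.
With Q = [Al³⁺]/[Cr³⁺] and the known concentrations, [Al³⁺] in the numerator gives [Al³⁺] = 0.2 M.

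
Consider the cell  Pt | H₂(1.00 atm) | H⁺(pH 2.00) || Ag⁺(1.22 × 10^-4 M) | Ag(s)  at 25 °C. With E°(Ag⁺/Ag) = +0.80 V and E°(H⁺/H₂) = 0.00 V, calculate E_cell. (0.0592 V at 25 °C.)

The Ag⁺/Ag couple is the cathode, so E°_cell = 0.80 V; n = 2.
[H⁺] = 10^(−2.00) = 0.010 M, and Q = [H⁺]^2 / ([Ag⁺]^2·P(H₂)) = 6720.
E = E° − (0.0592/2) log Q = 0.80 − (0.0592/2)(3.827) = 0.687 V.

0.69 V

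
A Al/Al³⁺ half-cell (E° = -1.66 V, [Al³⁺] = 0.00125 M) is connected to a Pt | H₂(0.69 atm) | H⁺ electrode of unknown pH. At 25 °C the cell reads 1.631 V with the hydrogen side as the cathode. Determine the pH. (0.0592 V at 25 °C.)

E°_cell = 1.66 V and n = 6.
log Q = n(E° − E)/0.0592 = 6×(1.66 − 1.631)/0.0592 = 2.939.
With Q = [Al³⁺]^2·P(H₂)^3 / [H⁺]^6, solving for [H⁺] gives log[H⁺] = -1.538, so pH = 1.54.

pH = 1.54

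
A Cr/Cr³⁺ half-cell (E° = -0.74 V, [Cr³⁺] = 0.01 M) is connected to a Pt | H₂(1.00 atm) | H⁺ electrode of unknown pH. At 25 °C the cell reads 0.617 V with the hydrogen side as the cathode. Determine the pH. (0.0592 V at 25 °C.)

E°_cell = 0.74 V and n = 6.
log Q = n(E° − E)/0.0592 = 6×(0.74 − 0.617)/0.0592 = 12.466.
With Q = [Cr³⁺]^2·P(H₂)^3 / [H⁺]^6, solving for [H⁺] gives log[H⁺] = -2.744, so pH = 2.74.

pH = 2.74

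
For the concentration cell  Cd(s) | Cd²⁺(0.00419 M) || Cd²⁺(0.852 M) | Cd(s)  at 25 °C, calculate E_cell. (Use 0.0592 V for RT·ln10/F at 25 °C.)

Both half-cells are Cd²⁺/Cd, so E°_cell = 0. The concentrated side is the cathode; the cell reaction moves Cd²⁺ from high to low concentration with n = 2.
Q = [Cd²⁺]_dilute/[Cd²⁺]_conc = 0.00419/0.852 = 0.00492.
E = 0 − (0.0592/2) log Q = −(0.0592/2)(-2.308) = 0.0683 V.

0.068 V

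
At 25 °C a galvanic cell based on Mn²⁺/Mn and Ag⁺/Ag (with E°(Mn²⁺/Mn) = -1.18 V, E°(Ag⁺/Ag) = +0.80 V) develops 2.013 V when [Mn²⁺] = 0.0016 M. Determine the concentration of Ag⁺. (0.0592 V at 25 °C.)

From the Nernst equation, log Q = n(E° − E)/0.0592 = 2(1.98 − 2.013)/0.0592 = -1.115, so Q = 0.0768.
With Q = [Mn²⁺]/[Ag⁺]^2 and the known concentrations, [Ag⁺]^2 in the denominator gives [Ag⁺] = 0.14 M.

0.14 M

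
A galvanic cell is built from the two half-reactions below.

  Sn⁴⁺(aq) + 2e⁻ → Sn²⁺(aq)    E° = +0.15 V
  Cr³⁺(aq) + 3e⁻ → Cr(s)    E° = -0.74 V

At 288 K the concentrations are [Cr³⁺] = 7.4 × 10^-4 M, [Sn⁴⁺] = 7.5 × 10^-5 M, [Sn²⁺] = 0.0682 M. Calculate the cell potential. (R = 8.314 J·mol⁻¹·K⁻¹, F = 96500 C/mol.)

0.865 V

The Sn⁴⁺/Sn²⁺ couple has the higher reduction potential and acts as the cathode, so E°_cell = +0.15 − (-0.74) = 0.89 V.
Balancing electrons gives n = 6; the reaction quotient is Q = [Cr³⁺]^2·[Sn²⁺]^3/[Sn⁴⁺]^3 = 412.
E = E° − (RT/nF) ln Q = 0.89 − (8.314×288)/(6×96500) × (6.020) = 0.890 − 0.025 = 0.865 V.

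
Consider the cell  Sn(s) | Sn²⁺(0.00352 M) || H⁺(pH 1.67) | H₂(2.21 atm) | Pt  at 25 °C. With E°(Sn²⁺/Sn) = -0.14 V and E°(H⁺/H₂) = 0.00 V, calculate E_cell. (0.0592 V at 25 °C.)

The hydrogen couple is the cathode, so E°_cell = 0.14 V; n = 2.
[H⁺] = 10^(−1.67) = 0.021 M, and Q = [Sn²⁺]·P(H₂) / [H⁺]^2 = 17.0.
E = E° − (0.0592/2) log Q = 0.14 − (0.0592/2)(1.231) = 0.104 V.

0.10 V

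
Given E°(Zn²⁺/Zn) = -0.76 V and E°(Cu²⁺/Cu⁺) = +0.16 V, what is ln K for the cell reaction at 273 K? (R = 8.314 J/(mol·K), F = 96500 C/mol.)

E°_cell = +0.16 − (-0.76) = 0.92 V, with n = 2 electrons transferred.
At equilibrium E = 0, so the Nernst equation gives ln K = nFE°/RT = (2)(96500)(0.92)/((8.314)(273)) = 78.23.

ln K = 78.2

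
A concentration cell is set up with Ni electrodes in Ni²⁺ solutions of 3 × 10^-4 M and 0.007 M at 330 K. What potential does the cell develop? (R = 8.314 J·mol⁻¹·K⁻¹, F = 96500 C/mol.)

0.045 V

Both half-cells are Ni²⁺/Ni, so E°_cell = 0. The concentrated side is the cathode; the cell reaction moves Ni²⁺ from high to low concentration with n = 2.
Q = [Ni²⁺]_dilute/[Ni²⁺]_conc = 3 × 10^-4/0.007 = 0.0429.
E = 0 − (RT/nF) ln Q = −((8.314×330)/(2×96500))(-3.150) = 0.0448 V.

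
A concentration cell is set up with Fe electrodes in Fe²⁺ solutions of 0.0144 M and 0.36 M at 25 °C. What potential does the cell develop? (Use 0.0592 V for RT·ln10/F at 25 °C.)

0.041 V

Both half-cells are Fe²⁺/Fe, so E°_cell = 0. The concentrated side is the cathode; the cell reaction moves Fe²⁺ from high to low concentration with n = 2.
Q = [Fe²⁺]_dilute/[Fe²⁺]_conc = 0.0144/0.36 = 0.0400.
E = 0 − (0.0592/2) log Q = −(0.0592/2)(-1.398) = 0.0414 V.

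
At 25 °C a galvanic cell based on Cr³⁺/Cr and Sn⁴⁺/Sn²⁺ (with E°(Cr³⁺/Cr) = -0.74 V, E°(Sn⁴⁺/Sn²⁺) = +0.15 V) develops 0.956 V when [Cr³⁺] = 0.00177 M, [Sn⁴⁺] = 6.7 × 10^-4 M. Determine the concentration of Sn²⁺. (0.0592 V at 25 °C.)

From the Nernst equation, log Q = n(E° − E)/0.0592 = 6(0.89 − 0.956)/0.0592 = -6.689, so Q = 2.05 × 10^-7.
With Q = [Cr³⁺]^2·[Sn²⁺]^3/[Sn⁴⁺]^3 and the known concentrations, [Sn²⁺]^3 in the numerator gives [Sn²⁺] = 2.7 × 10^-4 M.

2.7 × 10^-4 M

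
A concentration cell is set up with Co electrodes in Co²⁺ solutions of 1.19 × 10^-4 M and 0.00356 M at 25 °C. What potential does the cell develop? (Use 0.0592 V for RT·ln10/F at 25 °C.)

Both half-cells are Co²⁺/Co, so E°_cell = 0. The concentrated side is the cathode; the cell reaction moves Co²⁺ from high to low concentration with n = 2.
Q = [Co²⁺]_dilute/[Co²⁺]_conc = 1.19 × 10^-4/0.00356 = 0.0334.
E = 0 − (0.0592/2) log Q = −(0.0592/2)(-1.476) = 0.0437 V.

0.044 V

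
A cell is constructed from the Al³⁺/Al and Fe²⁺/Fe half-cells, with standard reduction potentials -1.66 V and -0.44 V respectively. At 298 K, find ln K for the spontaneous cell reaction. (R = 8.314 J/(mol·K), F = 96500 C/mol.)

ln K = 285.1

E°_cell = -0.44 − (-1.66) = 1.22 V, with n = 6 electrons transferred.
At equilibrium E = 0, so the Nernst equation gives ln K = nFE°/RT = (6)(96500)(1.22)/((8.314)(298)) = 285.11.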